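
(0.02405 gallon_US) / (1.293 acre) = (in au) 1.163e-19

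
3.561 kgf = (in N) 34.92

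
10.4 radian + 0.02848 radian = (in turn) 1.66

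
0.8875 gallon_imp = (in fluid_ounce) 136.4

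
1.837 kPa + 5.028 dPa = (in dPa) 1.838e+04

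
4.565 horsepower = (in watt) 3404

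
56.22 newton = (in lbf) 12.64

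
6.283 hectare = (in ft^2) 6.763e+05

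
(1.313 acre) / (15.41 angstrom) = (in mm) 3.448e+15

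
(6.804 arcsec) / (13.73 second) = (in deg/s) 0.0001377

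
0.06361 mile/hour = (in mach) 8.351e-05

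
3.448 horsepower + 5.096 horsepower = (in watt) 6371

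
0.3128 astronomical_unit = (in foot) 1.535e+11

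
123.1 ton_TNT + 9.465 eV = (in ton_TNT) 123.1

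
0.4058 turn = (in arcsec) 5.259e+05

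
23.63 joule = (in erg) 2.363e+08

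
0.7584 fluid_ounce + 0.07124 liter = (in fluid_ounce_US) 3.167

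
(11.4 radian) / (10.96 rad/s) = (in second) 1.04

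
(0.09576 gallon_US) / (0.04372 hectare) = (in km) 8.291e-10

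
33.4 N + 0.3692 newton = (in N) 33.77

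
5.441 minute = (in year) 1.035e-05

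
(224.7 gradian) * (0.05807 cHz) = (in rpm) 0.01957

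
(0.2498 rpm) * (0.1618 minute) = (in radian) 0.254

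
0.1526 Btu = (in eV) 1.005e+21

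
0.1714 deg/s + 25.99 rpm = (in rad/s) 2.725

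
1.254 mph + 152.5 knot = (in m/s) 79.01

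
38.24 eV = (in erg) 6.127e-11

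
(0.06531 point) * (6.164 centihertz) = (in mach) 4.171e-09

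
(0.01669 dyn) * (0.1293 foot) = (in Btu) 6.234e-12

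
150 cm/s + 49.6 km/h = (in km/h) 55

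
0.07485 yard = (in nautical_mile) 3.696e-05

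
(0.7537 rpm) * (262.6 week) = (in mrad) 1.254e+10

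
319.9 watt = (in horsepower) 0.429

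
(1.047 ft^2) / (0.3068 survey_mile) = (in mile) 1.224e-07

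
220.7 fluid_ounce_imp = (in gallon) 1.657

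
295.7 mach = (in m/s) 1.007e+05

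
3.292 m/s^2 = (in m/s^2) 3.292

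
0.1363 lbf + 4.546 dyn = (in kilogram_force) 0.06183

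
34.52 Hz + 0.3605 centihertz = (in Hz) 34.52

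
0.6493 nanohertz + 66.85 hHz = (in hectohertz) 66.85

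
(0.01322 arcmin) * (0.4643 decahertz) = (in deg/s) 0.001023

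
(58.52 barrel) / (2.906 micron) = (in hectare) 320.2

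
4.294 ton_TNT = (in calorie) 4.294e+09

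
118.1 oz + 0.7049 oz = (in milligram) 3.368e+06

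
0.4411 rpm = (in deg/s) 2.647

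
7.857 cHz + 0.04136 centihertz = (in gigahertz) 7.898e-11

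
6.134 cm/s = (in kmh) 0.2208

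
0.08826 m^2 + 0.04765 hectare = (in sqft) 5130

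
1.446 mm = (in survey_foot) 0.004744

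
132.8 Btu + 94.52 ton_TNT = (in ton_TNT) 94.52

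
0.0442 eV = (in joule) 7.082e-21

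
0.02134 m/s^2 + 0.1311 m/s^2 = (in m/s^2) 0.1524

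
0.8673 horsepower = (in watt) 646.7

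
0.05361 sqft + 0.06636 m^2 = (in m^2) 0.07134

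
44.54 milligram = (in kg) 4.454e-05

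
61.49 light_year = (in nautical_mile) 3.141e+14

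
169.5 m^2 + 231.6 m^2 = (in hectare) 0.04011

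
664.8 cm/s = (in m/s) 6.648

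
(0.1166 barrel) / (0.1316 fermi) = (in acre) 3.481e+10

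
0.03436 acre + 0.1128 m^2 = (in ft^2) 1498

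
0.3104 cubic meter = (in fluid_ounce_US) 1.05e+04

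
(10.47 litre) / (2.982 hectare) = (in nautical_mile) 1.896e-10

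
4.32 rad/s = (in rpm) 41.25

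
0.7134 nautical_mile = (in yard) 1445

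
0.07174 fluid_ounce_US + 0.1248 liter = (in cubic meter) 0.0001269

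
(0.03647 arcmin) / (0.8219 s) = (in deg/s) 0.0007395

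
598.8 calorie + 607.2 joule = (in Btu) 2.95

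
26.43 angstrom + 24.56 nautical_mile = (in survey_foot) 1.492e+05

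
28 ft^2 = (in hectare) 0.0002601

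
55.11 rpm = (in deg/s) 330.7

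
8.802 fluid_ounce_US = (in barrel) 0.001637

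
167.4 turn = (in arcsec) 2.17e+08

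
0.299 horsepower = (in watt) 223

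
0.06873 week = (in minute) 692.8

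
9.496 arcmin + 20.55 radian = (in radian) 20.55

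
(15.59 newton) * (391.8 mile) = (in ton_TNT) 0.002349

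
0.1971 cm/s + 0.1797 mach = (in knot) 118.9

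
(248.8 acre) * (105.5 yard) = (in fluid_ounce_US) 3.284e+12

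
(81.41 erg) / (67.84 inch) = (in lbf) 1.062e-06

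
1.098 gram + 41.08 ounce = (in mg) 1.166e+06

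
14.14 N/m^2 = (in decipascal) 141.4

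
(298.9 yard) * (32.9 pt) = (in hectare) 0.0003172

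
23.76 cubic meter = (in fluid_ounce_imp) 8.362e+05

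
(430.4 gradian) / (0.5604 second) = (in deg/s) 691.2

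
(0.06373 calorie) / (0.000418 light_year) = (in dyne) 6.743e-09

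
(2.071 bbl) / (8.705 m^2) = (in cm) 3.782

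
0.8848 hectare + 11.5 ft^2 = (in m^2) 8849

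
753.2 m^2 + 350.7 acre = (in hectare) 142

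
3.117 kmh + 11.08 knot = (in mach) 0.01928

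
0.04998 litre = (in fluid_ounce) 1.69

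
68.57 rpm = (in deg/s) 411.4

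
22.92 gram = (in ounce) 0.8085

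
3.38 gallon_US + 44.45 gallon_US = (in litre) 181.1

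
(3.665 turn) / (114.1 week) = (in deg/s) 1.912e-05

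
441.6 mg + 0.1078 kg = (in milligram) 1.082e+05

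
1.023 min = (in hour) 0.01705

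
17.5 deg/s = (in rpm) 2.917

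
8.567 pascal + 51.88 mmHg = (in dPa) 6.925e+04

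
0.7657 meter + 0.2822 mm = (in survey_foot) 2.513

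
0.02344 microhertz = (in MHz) 2.344e-14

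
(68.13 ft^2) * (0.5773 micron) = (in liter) 0.003654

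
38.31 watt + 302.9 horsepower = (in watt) 2.259e+05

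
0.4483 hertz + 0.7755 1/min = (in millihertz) 461.2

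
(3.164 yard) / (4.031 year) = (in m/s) 2.276e-08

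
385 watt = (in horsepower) 0.5163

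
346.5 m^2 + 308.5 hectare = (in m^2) 3.085e+06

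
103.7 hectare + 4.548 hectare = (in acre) 267.5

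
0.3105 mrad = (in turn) 4.942e-05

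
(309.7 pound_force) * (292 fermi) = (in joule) 4.023e-10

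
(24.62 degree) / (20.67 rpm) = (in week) 3.282e-07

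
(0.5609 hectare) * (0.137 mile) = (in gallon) 3.267e+08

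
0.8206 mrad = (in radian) 0.0008206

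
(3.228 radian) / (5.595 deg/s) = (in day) 0.0003826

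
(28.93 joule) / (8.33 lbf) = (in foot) 2.562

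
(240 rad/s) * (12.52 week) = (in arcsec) 3.748e+14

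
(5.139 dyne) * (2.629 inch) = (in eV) 2.142e+13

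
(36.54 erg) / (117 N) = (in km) 3.123e-11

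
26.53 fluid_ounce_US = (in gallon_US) 0.2073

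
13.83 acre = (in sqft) 6.024e+05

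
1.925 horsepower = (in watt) 1435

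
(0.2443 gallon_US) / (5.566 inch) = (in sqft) 0.07041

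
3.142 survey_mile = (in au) 3.38e-08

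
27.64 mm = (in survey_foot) 0.09068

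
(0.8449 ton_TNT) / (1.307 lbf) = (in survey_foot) 1.995e+09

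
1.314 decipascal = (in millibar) 0.001314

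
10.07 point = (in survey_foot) 0.01166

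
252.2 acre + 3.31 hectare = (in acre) 260.4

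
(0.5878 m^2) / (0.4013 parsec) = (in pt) 1.346e-13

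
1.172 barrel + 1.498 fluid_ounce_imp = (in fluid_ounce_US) 6302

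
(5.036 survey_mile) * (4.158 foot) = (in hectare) 1.027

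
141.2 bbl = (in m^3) 22.45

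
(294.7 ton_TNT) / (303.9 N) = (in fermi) 4.057e+24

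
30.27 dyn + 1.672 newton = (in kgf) 0.1705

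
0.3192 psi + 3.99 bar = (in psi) 58.19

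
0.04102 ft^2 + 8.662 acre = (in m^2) 3.505e+04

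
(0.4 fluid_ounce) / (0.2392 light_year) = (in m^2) 5.227e-21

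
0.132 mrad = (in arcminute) 0.4538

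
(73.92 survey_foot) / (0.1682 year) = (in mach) 1.247e-08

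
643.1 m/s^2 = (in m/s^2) 643.1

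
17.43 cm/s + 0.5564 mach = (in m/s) 189.6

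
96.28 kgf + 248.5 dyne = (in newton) 944.2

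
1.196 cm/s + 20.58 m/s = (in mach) 0.06048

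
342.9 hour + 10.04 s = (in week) 2.041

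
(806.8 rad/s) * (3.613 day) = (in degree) 1.443e+10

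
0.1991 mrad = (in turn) 3.169e-05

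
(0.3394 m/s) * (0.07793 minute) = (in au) 1.061e-11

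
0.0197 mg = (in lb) 4.343e-08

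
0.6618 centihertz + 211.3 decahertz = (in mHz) 2.113e+06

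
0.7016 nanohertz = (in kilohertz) 7.016e-13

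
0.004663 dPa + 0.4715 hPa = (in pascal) 47.15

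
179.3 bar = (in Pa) 1.793e+07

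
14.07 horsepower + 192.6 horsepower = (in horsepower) 206.7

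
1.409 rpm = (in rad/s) 0.1476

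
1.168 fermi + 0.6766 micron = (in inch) 2.664e-05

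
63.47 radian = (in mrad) 6.347e+04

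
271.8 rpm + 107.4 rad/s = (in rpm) 1297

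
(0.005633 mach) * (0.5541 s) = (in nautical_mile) 0.0005739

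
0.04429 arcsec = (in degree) 1.23e-05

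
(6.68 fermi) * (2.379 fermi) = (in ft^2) 1.711e-28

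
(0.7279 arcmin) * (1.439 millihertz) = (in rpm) 2.91e-06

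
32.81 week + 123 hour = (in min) 3.381e+05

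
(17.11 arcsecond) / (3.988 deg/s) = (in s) 0.001192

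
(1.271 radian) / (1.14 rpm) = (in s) 10.65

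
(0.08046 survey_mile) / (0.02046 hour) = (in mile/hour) 3.933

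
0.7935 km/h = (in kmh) 0.7935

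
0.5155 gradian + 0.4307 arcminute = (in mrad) 8.223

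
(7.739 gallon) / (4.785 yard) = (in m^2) 0.006695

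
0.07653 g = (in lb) 0.0001687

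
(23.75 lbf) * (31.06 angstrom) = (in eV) 2.048e+12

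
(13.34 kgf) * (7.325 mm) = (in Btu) 0.0009083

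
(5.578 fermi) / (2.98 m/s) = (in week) 3.095e-21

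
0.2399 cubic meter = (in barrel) 1.509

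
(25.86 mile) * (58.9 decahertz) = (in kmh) 8.825e+07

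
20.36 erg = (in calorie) 4.866e-07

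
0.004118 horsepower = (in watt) 3.071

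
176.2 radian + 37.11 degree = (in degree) 1.013e+04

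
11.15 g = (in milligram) 1.115e+04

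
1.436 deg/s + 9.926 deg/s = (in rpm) 1.894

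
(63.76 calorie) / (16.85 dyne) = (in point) 4.488e+09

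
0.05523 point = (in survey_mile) 1.211e-08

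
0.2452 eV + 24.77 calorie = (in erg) 1.036e+09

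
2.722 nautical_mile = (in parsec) 1.634e-13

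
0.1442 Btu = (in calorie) 36.36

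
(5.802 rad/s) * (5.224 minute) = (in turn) 289.4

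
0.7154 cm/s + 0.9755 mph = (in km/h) 1.596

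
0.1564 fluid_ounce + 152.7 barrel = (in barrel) 152.7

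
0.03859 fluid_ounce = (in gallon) 0.0003015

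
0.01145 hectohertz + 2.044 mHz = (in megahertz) 1.147e-06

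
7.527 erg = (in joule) 7.527e-07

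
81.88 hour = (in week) 0.4874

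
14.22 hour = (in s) 5.119e+04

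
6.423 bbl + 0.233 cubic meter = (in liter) 1254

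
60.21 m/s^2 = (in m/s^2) 60.21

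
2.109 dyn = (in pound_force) 4.741e-06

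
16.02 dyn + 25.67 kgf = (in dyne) 2.517e+07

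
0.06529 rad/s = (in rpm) 0.6235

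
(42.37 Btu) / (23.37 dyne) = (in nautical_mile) 1.033e+05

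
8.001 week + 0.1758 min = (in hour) 1344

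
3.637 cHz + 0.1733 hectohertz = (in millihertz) 1.737e+04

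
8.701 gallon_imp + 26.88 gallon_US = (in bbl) 0.8888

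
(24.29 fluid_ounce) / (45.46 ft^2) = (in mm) 0.1701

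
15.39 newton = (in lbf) 3.46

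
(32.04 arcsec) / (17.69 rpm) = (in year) 2.659e-12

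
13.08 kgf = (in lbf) 28.84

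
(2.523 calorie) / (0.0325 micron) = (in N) 3.248e+08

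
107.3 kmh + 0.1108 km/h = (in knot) 58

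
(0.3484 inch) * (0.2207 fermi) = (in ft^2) 2.102e-17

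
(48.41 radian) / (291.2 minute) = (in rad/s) 0.002771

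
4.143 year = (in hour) 3.629e+04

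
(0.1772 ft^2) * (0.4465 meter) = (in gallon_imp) 1.617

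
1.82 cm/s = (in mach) 5.345e-05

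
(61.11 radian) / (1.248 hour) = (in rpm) 0.1299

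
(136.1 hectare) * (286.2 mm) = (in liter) 3.895e+08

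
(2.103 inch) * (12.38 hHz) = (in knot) 128.5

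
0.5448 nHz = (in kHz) 5.448e-13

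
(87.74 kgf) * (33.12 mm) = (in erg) 2.85e+08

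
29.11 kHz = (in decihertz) 2.911e+05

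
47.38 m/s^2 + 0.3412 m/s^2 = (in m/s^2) 47.72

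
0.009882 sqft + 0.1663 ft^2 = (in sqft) 0.1762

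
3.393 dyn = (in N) 3.393e-05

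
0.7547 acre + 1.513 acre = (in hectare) 0.9177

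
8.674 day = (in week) 1.239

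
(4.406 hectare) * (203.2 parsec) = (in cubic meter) 2.763e+23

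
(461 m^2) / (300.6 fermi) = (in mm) 1.534e+18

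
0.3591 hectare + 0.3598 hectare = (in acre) 1.776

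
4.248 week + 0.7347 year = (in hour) 7150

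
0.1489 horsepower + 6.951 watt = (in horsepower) 0.1582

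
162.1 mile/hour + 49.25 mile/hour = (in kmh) 340.1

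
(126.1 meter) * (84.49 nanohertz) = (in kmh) 3.836e-05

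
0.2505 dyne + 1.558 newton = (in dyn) 1.558e+05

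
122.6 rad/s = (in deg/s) 7024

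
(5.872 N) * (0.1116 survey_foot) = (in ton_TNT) 4.774e-11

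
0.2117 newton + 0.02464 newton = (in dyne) 2.363e+04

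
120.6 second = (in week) 0.0001994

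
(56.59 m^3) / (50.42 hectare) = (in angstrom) 1.122e+06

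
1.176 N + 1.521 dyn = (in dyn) 1.176e+05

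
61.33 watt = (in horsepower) 0.08224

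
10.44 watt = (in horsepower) 0.014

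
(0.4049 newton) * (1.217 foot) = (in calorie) 0.0359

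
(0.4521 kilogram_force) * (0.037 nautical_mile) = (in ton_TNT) 7.261e-08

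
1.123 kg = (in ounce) 39.61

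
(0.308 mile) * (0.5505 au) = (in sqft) 4.394e+14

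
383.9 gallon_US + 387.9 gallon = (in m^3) 2.922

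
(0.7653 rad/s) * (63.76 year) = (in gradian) 9.796e+10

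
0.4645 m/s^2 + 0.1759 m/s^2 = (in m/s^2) 0.6404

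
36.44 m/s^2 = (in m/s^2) 36.44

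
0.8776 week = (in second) 5.308e+05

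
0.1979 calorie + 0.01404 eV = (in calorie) 0.1979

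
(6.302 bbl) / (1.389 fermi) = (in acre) 1.782e+11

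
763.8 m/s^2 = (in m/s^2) 763.8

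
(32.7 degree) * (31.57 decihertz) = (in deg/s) 103.2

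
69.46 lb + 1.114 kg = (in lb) 71.92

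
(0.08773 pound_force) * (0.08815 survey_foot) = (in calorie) 0.002506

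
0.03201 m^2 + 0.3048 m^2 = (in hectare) 3.368e-05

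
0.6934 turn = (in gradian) 277.4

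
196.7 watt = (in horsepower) 0.2638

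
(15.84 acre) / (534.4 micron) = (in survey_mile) 7.453e+04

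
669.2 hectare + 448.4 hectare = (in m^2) 1.118e+07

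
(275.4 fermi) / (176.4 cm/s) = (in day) 1.807e-18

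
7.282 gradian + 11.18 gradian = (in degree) 16.62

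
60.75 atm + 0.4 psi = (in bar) 61.58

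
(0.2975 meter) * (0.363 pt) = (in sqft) 0.0004101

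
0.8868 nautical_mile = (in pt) 4.655e+06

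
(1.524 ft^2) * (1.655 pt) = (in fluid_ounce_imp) 2.909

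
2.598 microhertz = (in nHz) 2598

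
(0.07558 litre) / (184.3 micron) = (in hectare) 4.101e-05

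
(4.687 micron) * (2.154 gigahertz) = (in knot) 1.962e+04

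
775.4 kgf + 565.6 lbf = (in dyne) 1.012e+09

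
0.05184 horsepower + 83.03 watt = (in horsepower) 0.1632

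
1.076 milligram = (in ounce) 3.795e-05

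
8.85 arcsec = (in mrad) 0.04291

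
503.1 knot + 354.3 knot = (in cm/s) 4.411e+04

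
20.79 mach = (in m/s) 7079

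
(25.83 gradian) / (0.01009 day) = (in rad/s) 0.0004654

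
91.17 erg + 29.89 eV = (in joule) 9.117e-06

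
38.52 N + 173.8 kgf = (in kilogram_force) 177.7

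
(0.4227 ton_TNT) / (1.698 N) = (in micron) 1.042e+15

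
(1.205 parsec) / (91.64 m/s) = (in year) 1.287e+07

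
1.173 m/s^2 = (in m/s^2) 1.173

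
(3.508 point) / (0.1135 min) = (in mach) 5.337e-07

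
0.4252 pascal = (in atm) 4.196e-06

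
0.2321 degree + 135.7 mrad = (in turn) 0.02224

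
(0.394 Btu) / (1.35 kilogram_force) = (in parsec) 1.018e-15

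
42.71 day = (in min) 6.15e+04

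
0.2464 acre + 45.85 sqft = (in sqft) 1.078e+04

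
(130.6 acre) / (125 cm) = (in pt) 1.199e+09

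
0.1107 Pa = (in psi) 1.606e-05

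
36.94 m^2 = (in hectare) 0.003694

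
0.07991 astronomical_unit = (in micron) 1.195e+16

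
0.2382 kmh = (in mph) 0.148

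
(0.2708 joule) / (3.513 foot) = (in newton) 0.2529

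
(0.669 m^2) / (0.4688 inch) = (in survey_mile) 0.03491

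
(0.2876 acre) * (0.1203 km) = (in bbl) 8.807e+05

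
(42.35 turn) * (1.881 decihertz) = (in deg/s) 2868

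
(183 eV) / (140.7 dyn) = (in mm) 2.084e-11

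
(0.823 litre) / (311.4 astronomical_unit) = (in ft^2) 1.902e-16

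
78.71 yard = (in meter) 71.97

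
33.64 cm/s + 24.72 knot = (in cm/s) 1305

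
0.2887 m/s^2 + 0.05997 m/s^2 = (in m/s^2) 0.3487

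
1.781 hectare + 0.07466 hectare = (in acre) 4.585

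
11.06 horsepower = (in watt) 8247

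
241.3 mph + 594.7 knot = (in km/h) 1490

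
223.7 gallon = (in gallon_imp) 186.3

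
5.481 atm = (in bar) 5.554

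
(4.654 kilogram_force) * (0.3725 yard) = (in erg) 1.555e+08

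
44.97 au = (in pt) 1.907e+16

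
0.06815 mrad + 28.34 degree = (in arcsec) 1.02e+05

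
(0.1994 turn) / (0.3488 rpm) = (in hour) 0.009528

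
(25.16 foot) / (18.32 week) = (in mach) 2.033e-09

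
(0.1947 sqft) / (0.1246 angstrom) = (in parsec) 4.705e-08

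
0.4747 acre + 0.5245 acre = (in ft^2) 4.353e+04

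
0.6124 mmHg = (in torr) 0.6124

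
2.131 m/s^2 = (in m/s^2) 2.131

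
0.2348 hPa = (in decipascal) 234.8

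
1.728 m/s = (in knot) 3.359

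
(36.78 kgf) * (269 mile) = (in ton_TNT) 0.03732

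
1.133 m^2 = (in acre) 0.00028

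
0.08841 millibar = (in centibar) 0.008841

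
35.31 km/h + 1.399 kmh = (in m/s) 10.2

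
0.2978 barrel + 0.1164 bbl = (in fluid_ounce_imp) 2318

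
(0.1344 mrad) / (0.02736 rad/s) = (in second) 0.004912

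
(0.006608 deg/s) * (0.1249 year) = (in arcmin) 1.562e+06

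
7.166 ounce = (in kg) 0.2032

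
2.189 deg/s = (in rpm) 0.3648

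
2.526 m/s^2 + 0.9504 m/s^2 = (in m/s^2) 3.476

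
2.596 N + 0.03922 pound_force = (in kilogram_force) 0.2825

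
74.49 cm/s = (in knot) 1.448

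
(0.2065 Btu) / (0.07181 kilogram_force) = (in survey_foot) 1015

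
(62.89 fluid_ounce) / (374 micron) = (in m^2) 4.973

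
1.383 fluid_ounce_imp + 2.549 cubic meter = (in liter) 2549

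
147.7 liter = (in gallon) 39.02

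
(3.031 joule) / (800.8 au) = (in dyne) 2.53e-09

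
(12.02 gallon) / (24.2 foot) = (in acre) 1.524e-06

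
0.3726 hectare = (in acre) 0.9207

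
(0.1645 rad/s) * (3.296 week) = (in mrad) 3.279e+08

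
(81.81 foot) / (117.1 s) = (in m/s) 0.2129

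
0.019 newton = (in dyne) 1900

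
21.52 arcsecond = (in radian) 0.0001043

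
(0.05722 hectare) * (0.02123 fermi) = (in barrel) 7.641e-14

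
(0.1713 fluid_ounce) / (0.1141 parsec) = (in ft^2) 1.549e-20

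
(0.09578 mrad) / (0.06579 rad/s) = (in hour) 4.044e-07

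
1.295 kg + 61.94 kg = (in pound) 139.4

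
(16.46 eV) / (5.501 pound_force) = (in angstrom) 1.078e-09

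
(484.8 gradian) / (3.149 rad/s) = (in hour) 0.0006717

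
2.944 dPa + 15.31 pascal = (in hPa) 0.156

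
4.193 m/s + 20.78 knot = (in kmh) 53.58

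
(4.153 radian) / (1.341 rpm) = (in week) 4.89e-05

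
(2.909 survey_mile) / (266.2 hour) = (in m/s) 0.004885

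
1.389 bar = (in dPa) 1.389e+06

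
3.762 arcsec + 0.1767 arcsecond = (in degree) 0.001094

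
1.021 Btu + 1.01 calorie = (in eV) 6.75e+21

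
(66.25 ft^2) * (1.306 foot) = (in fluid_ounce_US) 8.285e+04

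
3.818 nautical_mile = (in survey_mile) 4.394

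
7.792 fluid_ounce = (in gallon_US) 0.06087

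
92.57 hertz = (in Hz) 92.57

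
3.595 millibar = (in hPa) 3.595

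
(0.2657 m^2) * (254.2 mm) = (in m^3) 0.06754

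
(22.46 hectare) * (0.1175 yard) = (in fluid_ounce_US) 8.16e+08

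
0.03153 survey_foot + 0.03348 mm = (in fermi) 9.644e+12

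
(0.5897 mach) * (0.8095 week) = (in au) 0.0006571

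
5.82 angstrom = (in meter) 5.82e-10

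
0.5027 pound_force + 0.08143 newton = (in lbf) 0.521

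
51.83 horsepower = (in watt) 3.865e+04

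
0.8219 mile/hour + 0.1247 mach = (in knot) 83.25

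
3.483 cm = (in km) 3.483e-05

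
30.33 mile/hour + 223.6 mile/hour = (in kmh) 408.7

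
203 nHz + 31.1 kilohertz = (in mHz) 3.11e+07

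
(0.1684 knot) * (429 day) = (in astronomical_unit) 2.146e-05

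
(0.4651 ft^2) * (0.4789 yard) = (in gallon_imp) 4.162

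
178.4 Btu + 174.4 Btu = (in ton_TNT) 8.896e-05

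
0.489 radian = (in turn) 0.07783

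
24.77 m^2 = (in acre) 0.006121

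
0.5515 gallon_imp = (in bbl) 0.01577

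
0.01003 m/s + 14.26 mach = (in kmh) 1.748e+04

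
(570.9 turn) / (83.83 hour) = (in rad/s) 0.01189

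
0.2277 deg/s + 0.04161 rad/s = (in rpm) 0.4353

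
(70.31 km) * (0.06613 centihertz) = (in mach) 0.1366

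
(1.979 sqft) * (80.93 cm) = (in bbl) 0.9359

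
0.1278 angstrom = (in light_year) 1.351e-27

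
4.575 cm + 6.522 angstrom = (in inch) 1.801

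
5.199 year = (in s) 1.64e+08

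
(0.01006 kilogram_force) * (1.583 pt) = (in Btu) 5.222e-08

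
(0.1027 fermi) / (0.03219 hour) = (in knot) 1.723e-18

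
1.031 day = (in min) 1485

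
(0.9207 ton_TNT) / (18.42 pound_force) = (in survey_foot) 1.542e+08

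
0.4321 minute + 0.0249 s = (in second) 25.95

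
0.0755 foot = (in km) 2.301e-05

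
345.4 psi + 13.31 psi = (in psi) 358.7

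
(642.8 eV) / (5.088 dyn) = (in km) 2.024e-15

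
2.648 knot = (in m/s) 1.362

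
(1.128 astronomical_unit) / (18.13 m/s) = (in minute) 1.551e+08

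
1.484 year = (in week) 77.38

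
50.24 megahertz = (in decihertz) 5.024e+08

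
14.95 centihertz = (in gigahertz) 1.495e-10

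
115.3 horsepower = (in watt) 8.598e+04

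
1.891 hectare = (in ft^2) 2.035e+05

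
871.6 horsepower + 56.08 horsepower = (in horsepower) 927.7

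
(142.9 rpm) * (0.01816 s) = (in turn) 0.04325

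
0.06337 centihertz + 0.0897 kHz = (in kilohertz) 0.0897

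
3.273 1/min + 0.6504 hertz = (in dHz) 7.049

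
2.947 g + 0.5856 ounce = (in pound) 0.0431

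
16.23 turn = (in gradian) 6492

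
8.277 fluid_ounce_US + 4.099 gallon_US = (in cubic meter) 0.01576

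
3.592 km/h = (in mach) 0.00293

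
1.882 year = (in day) 686.9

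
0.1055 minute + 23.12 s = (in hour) 0.008181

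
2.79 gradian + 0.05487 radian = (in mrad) 98.7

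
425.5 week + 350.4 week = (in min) 7.821e+06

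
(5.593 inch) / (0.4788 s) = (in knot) 0.5767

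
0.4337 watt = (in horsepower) 0.0005816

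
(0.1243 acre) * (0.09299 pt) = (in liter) 16.5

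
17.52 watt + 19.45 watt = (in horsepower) 0.04958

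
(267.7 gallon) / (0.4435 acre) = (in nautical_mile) 3.049e-07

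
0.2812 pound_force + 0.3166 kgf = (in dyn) 4.356e+05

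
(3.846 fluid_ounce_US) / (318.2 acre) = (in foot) 2.898e-10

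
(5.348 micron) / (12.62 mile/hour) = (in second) 9.48e-07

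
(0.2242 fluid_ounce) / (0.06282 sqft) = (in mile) 7.059e-07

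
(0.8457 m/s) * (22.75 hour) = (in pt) 1.963e+08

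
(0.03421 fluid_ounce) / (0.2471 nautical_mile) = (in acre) 5.463e-13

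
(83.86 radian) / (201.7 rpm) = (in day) 4.595e-05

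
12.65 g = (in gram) 12.65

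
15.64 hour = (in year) 0.001785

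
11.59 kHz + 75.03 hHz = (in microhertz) 1.909e+10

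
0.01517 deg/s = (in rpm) 0.002528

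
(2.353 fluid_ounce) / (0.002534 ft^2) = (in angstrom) 2.956e+09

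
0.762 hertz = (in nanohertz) 7.62e+08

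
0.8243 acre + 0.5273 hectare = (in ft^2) 9.266e+04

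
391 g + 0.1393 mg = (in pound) 0.862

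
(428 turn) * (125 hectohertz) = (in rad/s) 3.362e+07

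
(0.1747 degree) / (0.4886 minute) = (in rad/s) 0.000104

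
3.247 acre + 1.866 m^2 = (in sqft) 1.415e+05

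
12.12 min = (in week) 0.001202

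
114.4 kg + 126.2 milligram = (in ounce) 4035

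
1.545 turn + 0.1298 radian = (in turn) 1.566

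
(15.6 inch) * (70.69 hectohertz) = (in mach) 8.226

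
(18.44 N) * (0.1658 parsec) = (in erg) 9.434e+23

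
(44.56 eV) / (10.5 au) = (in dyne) 4.545e-25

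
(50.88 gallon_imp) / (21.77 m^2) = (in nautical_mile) 5.737e-06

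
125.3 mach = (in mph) 9.544e+04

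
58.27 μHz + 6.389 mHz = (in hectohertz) 6.447e-05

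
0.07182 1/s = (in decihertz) 0.7182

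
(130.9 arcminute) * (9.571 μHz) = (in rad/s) 3.644e-07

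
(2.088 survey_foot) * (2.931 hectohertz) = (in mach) 0.5478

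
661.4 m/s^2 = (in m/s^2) 661.4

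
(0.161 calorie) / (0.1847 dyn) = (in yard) 3.989e+05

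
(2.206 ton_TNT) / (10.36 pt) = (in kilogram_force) 2.575e+11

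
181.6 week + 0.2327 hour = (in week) 181.6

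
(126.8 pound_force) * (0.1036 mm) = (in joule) 0.05843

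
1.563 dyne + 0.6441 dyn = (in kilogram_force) 2.251e-06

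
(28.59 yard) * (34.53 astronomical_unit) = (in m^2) 1.35e+14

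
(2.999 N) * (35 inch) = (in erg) 2.666e+07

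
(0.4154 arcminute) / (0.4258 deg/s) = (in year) 5.156e-10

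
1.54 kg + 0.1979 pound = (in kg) 1.63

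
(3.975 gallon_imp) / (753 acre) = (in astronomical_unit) 3.964e-20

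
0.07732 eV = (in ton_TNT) 2.961e-30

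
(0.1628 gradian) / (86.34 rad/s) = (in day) 3.428e-10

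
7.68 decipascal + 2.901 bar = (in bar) 2.901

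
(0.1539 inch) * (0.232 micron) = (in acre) 2.241e-13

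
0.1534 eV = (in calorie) 5.874e-21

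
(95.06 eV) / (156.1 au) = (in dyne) 6.522e-26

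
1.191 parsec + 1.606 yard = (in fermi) 3.675e+31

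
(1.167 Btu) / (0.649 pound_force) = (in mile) 0.265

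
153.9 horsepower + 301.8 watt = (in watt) 1.151e+05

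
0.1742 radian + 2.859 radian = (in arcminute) 1.043e+04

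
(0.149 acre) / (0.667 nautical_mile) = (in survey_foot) 1.601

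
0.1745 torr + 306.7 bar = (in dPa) 3.067e+08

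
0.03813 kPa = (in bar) 0.0003813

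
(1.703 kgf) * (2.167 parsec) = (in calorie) 2.669e+17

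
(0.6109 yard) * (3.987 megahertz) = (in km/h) 8.018e+06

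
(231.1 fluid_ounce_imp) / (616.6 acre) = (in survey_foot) 8.633e-09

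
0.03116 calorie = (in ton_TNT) 3.116e-11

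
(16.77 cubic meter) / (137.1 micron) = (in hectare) 12.23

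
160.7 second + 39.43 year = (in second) 1.243e+09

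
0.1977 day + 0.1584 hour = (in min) 294.2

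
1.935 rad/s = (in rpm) 18.48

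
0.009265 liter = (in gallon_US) 0.002448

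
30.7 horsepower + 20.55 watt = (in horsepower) 30.73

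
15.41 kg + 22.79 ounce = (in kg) 16.06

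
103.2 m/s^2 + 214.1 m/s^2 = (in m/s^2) 317.3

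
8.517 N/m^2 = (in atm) 8.406e-05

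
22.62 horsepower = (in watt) 1.687e+04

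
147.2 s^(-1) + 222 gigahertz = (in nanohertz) 2.22e+20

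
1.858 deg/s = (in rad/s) 0.03243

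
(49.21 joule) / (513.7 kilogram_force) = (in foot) 0.03205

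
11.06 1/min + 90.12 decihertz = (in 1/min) 551.8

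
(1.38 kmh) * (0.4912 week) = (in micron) 1.139e+11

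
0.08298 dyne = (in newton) 8.298e-07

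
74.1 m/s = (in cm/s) 7410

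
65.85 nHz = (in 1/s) 6.585e-08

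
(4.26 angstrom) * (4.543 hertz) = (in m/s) 1.935e-09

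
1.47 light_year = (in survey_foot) 4.563e+16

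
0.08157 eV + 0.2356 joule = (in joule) 0.2356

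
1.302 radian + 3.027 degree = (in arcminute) 4658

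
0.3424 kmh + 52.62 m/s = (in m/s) 52.72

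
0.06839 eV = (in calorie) 2.619e-21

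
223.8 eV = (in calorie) 8.57e-18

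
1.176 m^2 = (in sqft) 12.66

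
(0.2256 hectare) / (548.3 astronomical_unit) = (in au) 1.839e-22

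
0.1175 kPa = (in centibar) 0.1175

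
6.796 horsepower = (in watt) 5068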